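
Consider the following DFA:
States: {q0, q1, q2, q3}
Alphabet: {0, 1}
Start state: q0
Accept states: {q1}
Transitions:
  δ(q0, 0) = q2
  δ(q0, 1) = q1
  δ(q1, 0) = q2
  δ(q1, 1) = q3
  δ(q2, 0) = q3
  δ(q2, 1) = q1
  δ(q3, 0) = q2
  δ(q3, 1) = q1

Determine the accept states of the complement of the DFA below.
Complement accept states = All states \ Original accept states
= {q0, q1, q2, q3} \ {q1}
{q0, q2, q3}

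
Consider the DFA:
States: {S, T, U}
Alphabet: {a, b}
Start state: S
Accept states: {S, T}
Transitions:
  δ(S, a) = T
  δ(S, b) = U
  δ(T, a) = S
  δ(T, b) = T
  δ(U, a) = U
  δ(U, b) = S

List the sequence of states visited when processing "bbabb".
read 'b': S → U
  read 'b': U → S
  read 'a': S → T
  read 'b': T → T
  read 'b': T → T
S -> U -> S -> T -> T -> T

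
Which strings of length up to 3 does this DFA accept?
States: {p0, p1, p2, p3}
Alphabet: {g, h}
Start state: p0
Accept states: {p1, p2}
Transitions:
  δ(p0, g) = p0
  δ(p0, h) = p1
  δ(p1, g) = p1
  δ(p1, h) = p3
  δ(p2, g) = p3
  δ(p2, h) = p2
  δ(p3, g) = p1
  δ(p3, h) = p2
h, gh, hg, ggh, ghg, hgg, hhg, hhh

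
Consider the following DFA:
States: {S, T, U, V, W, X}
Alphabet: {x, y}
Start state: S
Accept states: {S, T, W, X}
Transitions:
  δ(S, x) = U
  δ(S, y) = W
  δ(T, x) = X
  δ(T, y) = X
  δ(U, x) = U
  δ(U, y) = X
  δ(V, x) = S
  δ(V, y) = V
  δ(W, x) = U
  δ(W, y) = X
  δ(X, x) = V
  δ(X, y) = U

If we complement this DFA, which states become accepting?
Complement accept states = All states \ Original accept states
= {S, T, U, V, W, X} \ {S, T, W, X}
{U, V}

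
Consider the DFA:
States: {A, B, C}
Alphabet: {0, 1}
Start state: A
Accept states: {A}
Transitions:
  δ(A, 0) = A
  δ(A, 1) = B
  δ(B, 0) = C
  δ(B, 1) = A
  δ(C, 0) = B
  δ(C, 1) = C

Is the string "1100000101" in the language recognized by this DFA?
Processing string "1100000101":
  A --1--> B
  B --1--> A
  A --0--> A
  A --0--> A
  A --0--> A
  A --0--> A
  A --0--> A
  A --1--> B
  B --0--> C
  C --1--> C
Final state: C
Accept states: {A}
No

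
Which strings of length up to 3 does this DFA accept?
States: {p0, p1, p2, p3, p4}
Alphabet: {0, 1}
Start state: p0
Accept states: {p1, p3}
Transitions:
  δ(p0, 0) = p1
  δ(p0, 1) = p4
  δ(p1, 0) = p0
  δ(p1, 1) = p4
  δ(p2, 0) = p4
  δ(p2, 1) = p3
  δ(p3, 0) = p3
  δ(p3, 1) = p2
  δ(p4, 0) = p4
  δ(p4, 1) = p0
0, 000, 110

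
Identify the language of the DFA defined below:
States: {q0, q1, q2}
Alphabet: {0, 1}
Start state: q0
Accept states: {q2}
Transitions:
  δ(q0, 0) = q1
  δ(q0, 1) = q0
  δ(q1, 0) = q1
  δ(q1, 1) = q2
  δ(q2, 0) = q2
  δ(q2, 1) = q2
Testing a few strings:
  '11' → reject
  '00' → reject
  '110' → reject
  '0011' → accept
State roles: q0=no 0 seen yet; q1=seen a 0, waiting for 1; q2=substring 01 seen
All binary strings containing the substring 01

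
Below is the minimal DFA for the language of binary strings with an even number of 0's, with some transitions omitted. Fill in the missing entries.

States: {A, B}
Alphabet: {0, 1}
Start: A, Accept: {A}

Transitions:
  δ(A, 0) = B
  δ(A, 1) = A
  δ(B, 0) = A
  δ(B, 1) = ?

From the language and accept set, identify what each state tracks — A: even number of 0's so far; B: odd number of 0's so far.
Each missing δ(q, a) is the state matching the new tracked value after reading a.
δ(B, 1) = B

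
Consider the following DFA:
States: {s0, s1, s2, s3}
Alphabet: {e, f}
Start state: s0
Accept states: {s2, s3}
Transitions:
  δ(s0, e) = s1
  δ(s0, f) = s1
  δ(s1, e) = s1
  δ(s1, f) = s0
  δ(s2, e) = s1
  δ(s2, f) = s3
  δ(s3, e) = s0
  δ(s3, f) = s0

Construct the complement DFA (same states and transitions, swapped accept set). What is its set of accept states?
Complement accept states = All states \ Original accept states
= {s0, s1, s2, s3} \ {s2, s3}
{s0, s1}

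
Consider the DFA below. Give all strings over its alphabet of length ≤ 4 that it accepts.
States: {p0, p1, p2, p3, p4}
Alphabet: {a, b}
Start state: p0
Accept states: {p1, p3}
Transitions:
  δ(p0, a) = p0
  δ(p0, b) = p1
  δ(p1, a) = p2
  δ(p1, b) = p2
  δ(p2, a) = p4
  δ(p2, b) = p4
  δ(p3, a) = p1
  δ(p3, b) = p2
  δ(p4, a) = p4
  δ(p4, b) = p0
b, ab, aab, aaab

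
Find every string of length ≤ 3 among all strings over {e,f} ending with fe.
fe, efe, ffe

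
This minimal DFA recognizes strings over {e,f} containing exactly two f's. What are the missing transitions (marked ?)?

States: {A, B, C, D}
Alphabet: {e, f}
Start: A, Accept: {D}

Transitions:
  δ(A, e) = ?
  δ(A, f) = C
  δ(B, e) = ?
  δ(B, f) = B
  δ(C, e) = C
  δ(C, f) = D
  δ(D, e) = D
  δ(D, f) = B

From the language and accept set, identify what each state tracks — A: zero f's; B: ≥ three f's (dead); C: one f; D: two f's.
Each missing δ(q, a) is the state matching the new tracked value after reading a.
δ(A, e) = A; δ(B, e) = B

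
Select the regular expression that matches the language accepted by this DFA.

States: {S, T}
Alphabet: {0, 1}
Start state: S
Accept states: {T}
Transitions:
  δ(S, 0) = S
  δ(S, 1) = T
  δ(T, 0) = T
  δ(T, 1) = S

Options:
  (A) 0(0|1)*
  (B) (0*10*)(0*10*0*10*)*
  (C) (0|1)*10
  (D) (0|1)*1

Check each option against the DFA on short strings; one disagreement eliminates an option:
  (A) 0(0|1)*: on '0' the DFA goes S → S and rejects (S ∉ Accept), but the regex matches it → eliminate
  (B) (0*10*)(0*10*0*10*)*: agrees with the DFA on every string of length ≤ 6
  (C) (0|1)*10: on '1' the DFA goes S → T and accepts (T ∈ Accept), but the regex does not match it → eliminate
  (D) (0|1)*1: on '10' the DFA goes S → T → T and accepts (T ∈ Accept), but the regex does not match it → eliminate
Only (B) is consistent with the DFA.
(B) (0*10*)(0*10*0*10*)*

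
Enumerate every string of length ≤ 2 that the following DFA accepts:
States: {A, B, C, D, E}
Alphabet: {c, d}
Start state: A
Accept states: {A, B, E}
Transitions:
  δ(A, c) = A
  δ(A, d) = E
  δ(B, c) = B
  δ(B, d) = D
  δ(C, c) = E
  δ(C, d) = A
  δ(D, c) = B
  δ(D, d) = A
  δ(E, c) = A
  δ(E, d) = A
ε, c, d, cc, cd, dc, dd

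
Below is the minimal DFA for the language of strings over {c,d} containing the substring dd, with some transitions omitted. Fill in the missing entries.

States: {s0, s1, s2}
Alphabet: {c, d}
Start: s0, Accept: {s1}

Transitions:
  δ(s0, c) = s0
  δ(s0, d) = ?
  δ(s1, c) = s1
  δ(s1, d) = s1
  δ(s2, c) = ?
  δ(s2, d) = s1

From the language and accept set, identify what each state tracks — s0: no progress toward dd; s1: substring dd seen; s2: one trailing d.
Each missing δ(q, a) is the state matching the new tracked value after reading a.
δ(s0, d) = s2; δ(s2, c) = s0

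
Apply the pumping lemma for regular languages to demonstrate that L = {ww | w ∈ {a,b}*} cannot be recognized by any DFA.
Assume L is regular with pumping length p. Idea: pumping the leading a-block breaks the equality of the two halves.
Choose s = a^p b a^p b ∈ L (with w = a^p b). |s| = 2p+2 ≥ p. By the pumping lemma, s = xyz with |xy| ≤ p, |y| > 0, so y = a^k with k ≥ 1, in the first a-block. Then xy²z = a^(p+k) b a^p b, of length 2p+2+k. If k is odd this length is odd, so it cannot be of the form ww. If k is even, each half has length p+1+k/2 ≤ p+k, so the first half lies entirely inside the leading a-block and contains no b, while the second half ends in b; the halves differ. Either way xy²z ∉ L.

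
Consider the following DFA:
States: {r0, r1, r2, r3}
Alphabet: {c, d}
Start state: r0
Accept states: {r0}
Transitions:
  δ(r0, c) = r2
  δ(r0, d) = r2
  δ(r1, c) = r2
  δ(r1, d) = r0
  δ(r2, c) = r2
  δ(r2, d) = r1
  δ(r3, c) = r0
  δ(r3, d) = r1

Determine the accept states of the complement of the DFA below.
Complement accept states = All states \ Original accept states
= {r0, r1, r2, r3} \ {r0}
{r1, r2, r3}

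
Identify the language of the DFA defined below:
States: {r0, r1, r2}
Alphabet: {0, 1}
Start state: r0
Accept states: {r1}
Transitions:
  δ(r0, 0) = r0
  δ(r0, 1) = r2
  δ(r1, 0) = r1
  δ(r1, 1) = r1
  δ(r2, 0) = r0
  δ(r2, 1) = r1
Testing a few strings:
  '0' → reject
  '00' → reject
  '1' → reject
  '1001' → reject
State roles: r0=no progress toward 11; r1=substring 11 seen; r2=one trailing 1
All binary strings containing the substring 11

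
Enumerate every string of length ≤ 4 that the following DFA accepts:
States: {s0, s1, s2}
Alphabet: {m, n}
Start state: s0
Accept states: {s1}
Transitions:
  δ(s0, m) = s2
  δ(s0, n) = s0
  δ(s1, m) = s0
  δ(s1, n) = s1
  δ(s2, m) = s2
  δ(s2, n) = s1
mn, mmn, mnn, nmn, mmmn, mmnn, mnnn, nmmn, nmnn, nnmn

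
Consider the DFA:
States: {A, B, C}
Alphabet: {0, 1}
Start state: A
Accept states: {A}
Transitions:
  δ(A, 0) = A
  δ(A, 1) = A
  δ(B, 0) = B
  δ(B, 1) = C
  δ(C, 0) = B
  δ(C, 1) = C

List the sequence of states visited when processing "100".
read '1': A → A
  read '0': A → A
  read '0': A → A
A -> A -> A -> A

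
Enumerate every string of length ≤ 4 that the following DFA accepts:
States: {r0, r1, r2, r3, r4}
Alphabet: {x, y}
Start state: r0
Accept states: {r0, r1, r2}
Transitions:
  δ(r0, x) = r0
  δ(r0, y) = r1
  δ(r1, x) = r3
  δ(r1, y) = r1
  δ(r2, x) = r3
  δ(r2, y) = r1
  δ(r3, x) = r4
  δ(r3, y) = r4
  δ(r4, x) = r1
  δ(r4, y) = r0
ε, x, y, xx, xy, yy, xxx, xxy, xyy, yyy, xxxx, xxxy, xxyy, xyyy, yxxx, yxxy, yxyx, yxyy, yyyy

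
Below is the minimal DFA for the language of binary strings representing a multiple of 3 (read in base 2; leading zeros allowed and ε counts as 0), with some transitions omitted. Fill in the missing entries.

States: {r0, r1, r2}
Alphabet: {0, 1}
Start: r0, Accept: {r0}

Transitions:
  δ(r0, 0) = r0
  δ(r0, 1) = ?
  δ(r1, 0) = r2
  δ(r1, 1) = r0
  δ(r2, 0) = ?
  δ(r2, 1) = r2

From the language and accept set, identify what each state tracks — r0: value ≡ 0 (mod 3); r1: value ≡ 1 (mod 3); r2: value ≡ 2 (mod 3).
Each missing δ(q, a) is the state matching the new tracked value after reading a.
δ(r0, 1) = r1; δ(r2, 0) = r1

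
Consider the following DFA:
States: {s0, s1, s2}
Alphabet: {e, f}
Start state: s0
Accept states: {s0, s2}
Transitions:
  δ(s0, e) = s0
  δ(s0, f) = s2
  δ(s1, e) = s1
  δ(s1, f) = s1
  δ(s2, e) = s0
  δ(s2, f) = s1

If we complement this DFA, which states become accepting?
Complement accept states = All states \ Original accept states
= {s0, s1, s2} \ {s0, s2}
{s1}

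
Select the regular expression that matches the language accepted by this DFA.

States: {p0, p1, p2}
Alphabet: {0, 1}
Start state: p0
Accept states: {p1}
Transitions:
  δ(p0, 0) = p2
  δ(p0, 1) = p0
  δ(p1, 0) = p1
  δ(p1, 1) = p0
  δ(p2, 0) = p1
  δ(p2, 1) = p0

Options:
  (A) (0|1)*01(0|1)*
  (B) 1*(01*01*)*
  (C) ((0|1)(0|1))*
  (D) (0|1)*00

Check each option against the DFA on short strings; one disagreement eliminates an option:
  (A) (0|1)*01(0|1)*: on '00' the DFA goes p0 → p2 → p1 and accepts (p1 ∈ Accept), but the regex does not match it → eliminate
  (B) 1*(01*01*)*: on ε the DFA stays in p0 and rejects (p0 ∉ Accept), but the regex matches it → eliminate
  (C) ((0|1)(0|1))*: on ε the DFA stays in p0 and rejects (p0 ∉ Accept), but the regex matches it → eliminate
  (D) (0|1)*00: agrees with the DFA on every string of length ≤ 6
Only (D) is consistent with the DFA.
(D) (0|1)*00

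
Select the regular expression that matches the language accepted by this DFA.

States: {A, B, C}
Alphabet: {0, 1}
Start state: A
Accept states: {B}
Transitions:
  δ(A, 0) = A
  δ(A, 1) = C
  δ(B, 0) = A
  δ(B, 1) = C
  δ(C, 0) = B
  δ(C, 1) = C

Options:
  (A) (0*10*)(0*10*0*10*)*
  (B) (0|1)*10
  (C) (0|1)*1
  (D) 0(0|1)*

Check each option against the DFA on short strings; one disagreement eliminates an option:
  (A) (0*10*)(0*10*0*10*)*: on '1' the DFA goes A → C and rejects (C ∉ Accept), but the regex matches it → eliminate
  (B) (0|1)*10: agrees with the DFA on every string of length ≤ 6
  (C) (0|1)*1: on '1' the DFA goes A → C and rejects (C ∉ Accept), but the regex matches it → eliminate
  (D) 0(0|1)*: on '0' the DFA goes A → A and rejects (A ∉ Accept), but the regex matches it → eliminate
Only (B) is consistent with the DFA.
(B) (0|1)*10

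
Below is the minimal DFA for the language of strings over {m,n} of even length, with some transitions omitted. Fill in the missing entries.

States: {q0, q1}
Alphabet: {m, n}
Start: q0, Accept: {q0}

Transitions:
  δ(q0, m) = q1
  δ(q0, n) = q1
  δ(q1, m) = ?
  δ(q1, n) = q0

From the language and accept set, identify what each state tracks — q0: even length so far; q1: odd length so far.
Each missing δ(q, a) is the state matching the new tracked value after reading a.
δ(q1, m) = q0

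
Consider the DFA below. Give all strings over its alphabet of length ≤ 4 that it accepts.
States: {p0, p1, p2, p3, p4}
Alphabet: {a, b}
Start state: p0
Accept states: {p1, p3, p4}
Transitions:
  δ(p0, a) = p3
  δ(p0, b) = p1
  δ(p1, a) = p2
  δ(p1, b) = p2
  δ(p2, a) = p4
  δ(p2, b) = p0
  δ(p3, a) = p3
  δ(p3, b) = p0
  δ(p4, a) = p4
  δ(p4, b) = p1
a, b, aa, aaa, aba, abb, baa, bba, aaaa, aaba, aabb, abaa, baaa, baab, baba, babb, bbaa, bbab, bbba, bbbb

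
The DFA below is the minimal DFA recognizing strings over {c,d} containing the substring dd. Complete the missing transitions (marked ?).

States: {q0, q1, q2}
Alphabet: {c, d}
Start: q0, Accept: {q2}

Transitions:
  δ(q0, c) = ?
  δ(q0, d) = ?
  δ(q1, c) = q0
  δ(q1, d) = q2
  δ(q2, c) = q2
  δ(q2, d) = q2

From the language and accept set, identify what each state tracks — q0: no progress toward dd; q1: one trailing d; q2: substring dd seen.
Each missing δ(q, a) is the state matching the new tracked value after reading a.
δ(q0, c) = q0; δ(q0, d) = q1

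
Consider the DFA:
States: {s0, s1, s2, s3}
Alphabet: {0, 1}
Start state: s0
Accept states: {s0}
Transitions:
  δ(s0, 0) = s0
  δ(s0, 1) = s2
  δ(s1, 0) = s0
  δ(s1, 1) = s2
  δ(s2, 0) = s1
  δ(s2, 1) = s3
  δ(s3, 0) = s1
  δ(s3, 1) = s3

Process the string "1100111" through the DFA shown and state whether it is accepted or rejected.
Processing string "1100111":
  s0 --1--> s2
  s2 --1--> s3
  s3 --0--> s1
  s1 --0--> s0
  s0 --1--> s2
  s2 --1--> s3
  s3 --1--> s3
Final state: s3
Accept states: {s0}
No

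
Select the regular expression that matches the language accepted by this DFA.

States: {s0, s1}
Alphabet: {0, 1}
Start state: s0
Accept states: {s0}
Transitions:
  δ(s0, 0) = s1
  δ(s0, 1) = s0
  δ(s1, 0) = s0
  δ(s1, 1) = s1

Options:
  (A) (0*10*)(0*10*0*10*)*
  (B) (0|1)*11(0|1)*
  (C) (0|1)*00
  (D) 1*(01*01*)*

Check each option against the DFA on short strings; one disagreement eliminates an option:
  (A) (0*10*)(0*10*0*10*)*: on ε the DFA stays in s0 and accepts (s0 ∈ Accept), but the regex does not match it → eliminate
  (B) (0|1)*11(0|1)*: on ε the DFA stays in s0 and accepts (s0 ∈ Accept), but the regex does not match it → eliminate
  (C) (0|1)*00: on ε the DFA stays in s0 and accepts (s0 ∈ Accept), but the regex does not match it → eliminate
  (D) 1*(01*01*)*: agrees with the DFA on every string of length ≤ 6
Only (D) is consistent with the DFA.
(D) 1*(01*01*)*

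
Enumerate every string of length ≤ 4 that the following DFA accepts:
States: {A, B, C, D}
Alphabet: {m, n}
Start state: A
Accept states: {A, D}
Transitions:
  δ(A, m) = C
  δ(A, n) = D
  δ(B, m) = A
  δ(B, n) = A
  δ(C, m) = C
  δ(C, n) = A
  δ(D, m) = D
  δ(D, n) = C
ε, n, mn, nm, mmn, mnn, nmm, nnn, mmmn, mmnn, mnmn, mnnm, nmmm, nmnn, nnmn, nnnn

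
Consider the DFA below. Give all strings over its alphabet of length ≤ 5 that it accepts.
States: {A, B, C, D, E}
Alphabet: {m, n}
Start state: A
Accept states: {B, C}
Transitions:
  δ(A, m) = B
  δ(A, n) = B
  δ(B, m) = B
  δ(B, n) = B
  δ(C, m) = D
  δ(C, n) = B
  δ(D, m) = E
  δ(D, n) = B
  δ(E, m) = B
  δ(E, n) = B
m, n, mm, mn, nm, nn, mmm, mmn, mnm, mnn, nmm, nmn, nnm, nnn, mmmm, mmmn, mmnm, mmnn, mnmm, mnmn, mnnm, mnnn, nmmm, nmmn, nmnm, nmnn, nnmm, nnmn, nnnm, nnnn, mmmmm, mmmmn, mmmnm, mmmnn, mmnmm, mmnmn, mmnnm, mmnnn, mnmmm, mnmmn, mnmnm, mnmnn, mnnmm, mnnmn, mnnnm, mnnnn, nmmmm, nmmmn, nmmnm, nmmnn, nmnmm, nmnmn, nmnnm, nmnnn, nnmmm, nnmmn, nnmnm, nnmnn, nnnmm, nnnmn, nnnnm, nnnnn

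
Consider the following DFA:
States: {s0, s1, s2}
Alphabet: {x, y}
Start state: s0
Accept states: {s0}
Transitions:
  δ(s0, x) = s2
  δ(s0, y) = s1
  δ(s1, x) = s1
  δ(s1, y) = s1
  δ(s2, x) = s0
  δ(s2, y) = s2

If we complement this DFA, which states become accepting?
Complement accept states = All states \ Original accept states
= {s0, s1, s2} \ {s0}
{s1, s2}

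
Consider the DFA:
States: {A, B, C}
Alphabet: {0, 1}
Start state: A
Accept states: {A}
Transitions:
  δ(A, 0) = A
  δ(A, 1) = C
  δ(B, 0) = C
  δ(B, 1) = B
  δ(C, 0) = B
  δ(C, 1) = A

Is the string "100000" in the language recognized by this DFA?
Processing string "100000":
  A --1--> C
  C --0--> B
  B --0--> C
  C --0--> B
  B --0--> C
  C --0--> B
Final state: B
Accept states: {A}
No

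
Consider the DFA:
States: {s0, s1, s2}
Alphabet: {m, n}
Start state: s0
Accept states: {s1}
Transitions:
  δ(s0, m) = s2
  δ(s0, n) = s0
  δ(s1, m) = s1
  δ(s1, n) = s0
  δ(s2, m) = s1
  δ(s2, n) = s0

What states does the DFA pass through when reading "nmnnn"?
read 'n': s0 → s0
  read 'm': s0 → s2
  read 'n': s2 → s0
  read 'n': s0 → s0
  read 'n': s0 → s0
s0 -> s0 -> s2 -> s0 -> s0 -> s0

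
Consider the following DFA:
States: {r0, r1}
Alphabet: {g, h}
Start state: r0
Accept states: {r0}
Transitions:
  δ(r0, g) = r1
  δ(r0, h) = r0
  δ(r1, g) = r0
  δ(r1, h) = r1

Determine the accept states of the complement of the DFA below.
Complement accept states = All states \ Original accept states
= {r0, r1} \ {r0}
{r1}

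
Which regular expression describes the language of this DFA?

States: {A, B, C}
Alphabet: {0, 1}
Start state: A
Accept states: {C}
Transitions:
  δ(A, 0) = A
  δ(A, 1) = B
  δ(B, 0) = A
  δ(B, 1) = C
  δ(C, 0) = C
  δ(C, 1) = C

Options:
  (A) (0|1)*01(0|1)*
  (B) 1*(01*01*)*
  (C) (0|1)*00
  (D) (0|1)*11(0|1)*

Check each option against the DFA on short strings; one disagreement eliminates an option:
  (A) (0|1)*01(0|1)*: on '01' the DFA goes A → A → B and rejects (B ∉ Accept), but the regex matches it → eliminate
  (B) 1*(01*01*)*: on ε the DFA stays in A and rejects (A ∉ Accept), but the regex matches it → eliminate
  (C) (0|1)*00: on '00' the DFA goes A → A → A and rejects (A ∉ Accept), but the regex matches it → eliminate
  (D) (0|1)*11(0|1)*: agrees with the DFA on every string of length ≤ 6
Only (D) is consistent with the DFA.
(D) (0|1)*11(0|1)*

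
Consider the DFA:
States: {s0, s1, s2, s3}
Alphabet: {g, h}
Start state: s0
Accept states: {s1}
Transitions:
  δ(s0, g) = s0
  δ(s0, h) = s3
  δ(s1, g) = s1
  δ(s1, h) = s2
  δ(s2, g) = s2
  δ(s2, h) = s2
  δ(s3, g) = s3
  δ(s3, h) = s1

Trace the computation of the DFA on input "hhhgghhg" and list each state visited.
read 'h': s0 → s3
  read 'h': s3 → s1
  read 'h': s1 → s2
  read 'g': s2 → s2
  read 'g': s2 → s2
  read 'h': s2 → s2
  read 'h': s2 → s2
  read 'g': s2 → s2
s0 -> s3 -> s1 -> s2 -> s2 -> s2 -> s2 -> s2 -> s2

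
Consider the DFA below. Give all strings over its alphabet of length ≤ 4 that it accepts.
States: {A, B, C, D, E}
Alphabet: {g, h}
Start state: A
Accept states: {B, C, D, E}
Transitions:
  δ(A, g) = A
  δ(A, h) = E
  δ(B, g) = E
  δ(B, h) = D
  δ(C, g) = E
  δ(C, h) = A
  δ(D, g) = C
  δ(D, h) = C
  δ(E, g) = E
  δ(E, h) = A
h, gh, hg, ggh, ghg, hgg, hhh, gggh, gghg, ghgg, ghhh, hggg, hghh, hhgh, hhhg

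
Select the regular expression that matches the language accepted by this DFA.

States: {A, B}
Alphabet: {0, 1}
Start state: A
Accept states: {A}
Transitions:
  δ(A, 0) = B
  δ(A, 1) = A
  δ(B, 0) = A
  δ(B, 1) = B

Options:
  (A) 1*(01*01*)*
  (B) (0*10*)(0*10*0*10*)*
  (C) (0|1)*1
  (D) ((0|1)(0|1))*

Check each option against the DFA on short strings; one disagreement eliminates an option:
  (A) 1*(01*01*)*: agrees with the DFA on every string of length ≤ 6
  (B) (0*10*)(0*10*0*10*)*: on ε the DFA stays in A and accepts (A ∈ Accept), but the regex does not match it → eliminate
  (C) (0|1)*1: on ε the DFA stays in A and accepts (A ∈ Accept), but the regex does not match it → eliminate
  (D) ((0|1)(0|1))*: on '1' the DFA goes A → A and accepts (A ∈ Accept), but the regex does not match it → eliminate
Only (A) is consistent with the DFA.
(A) 1*(01*01*)*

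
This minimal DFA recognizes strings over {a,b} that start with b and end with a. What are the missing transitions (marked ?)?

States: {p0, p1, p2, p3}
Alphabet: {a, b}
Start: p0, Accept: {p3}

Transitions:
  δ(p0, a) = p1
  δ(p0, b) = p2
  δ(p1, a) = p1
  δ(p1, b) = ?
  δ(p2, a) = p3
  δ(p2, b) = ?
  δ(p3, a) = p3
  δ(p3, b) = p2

From the language and accept set, identify what each state tracks — p0: no input read; p1: started with a (dead); p2: started with b, last symbol b; p3: started with b, last symbol a.
Each missing δ(q, a) is the state matching the new tracked value after reading a.
δ(p1, b) = p1; δ(p2, b) = p2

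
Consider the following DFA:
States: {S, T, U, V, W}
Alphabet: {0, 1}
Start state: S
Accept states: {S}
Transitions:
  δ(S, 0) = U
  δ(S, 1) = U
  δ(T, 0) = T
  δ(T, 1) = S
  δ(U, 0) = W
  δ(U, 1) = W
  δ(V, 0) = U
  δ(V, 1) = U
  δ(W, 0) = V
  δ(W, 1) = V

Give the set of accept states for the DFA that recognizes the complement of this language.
Complement accept states = All states \ Original accept states
= {S, T, U, V, W} \ {S}
{T, U, V, W}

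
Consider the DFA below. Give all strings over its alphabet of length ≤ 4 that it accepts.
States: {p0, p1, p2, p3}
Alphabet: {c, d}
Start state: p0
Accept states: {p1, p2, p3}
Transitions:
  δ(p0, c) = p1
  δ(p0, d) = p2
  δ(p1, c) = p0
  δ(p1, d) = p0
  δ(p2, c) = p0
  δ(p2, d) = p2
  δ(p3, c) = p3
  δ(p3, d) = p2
c, d, dd, ccc, ccd, cdc, cdd, dcc, dcd, ddd, ccdd, cddd, dcdd, ddcc, ddcd, dddd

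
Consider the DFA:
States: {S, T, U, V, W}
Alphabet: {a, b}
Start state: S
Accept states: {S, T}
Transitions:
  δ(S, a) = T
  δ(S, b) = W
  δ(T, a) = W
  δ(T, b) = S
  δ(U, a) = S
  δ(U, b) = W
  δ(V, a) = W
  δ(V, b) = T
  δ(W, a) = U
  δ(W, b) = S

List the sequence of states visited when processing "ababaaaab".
read 'a': S → T
  read 'b': T → S
  read 'a': S → T
  read 'b': T → S
  read 'a': S → T
  read 'a': T → W
  read 'a': W → U
  read 'a': U → S
  read 'b': S → W
S -> T -> S -> T -> S -> T -> W -> U -> S -> W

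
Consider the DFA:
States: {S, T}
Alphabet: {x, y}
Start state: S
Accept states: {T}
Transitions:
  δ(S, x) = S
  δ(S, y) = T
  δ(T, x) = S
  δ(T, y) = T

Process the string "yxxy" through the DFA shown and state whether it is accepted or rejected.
Processing string "yxxy":
  S --y--> T
  T --x--> S
  S --x--> S
  S --y--> T
Final state: T
Accept states: {T}
Yes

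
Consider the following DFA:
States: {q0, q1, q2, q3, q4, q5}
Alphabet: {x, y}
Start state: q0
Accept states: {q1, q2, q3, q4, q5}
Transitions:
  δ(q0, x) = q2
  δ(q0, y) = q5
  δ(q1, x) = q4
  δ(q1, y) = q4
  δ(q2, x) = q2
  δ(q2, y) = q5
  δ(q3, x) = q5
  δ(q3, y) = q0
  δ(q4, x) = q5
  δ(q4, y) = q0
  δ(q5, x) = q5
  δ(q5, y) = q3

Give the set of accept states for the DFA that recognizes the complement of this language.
Complement accept states = All states \ Original accept states
= {q0, q1, q2, q3, q4, q5} \ {q1, q2, q3, q4, q5}
{q0}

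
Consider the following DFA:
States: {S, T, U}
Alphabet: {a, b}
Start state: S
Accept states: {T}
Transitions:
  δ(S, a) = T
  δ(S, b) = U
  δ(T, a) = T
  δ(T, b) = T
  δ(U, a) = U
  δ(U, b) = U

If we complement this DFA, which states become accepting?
Complement accept states = All states \ Original accept states
= {S, T, U} \ {T}
{S, U}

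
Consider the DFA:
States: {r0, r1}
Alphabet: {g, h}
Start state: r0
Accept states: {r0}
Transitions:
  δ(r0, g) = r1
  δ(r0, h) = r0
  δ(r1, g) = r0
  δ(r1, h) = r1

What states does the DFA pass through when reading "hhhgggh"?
read 'h': r0 → r0
  read 'h': r0 → r0
  read 'h': r0 → r0
  read 'g': r0 → r1
  read 'g': r1 → r0
  read 'g': r0 → r1
  read 'h': r1 → r1
r0 -> r0 -> r0 -> r0 -> r1 -> r0 -> r1 -> r1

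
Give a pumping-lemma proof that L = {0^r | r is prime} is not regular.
Assume L is regular with pumping length p. Idea: pumping by a suitable count produces a composite length.
Let q be a prime with q ≥ p and choose s = 0^q ∈ L. By the pumping lemma, s = xyz with |xy| ≤ p, |y| = k ≥ 1. Take i = q+1: |xy^(q+1)z| = q + q·k = q(1+k). Since q ≥ 2 and 1+k ≥ 2, q(1+k) is composite, so xy^(q+1)z ∉ L.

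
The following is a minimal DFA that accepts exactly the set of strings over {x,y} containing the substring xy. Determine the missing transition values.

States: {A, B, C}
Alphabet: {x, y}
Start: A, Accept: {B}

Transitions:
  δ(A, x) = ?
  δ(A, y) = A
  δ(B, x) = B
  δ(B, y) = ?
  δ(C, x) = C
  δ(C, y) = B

From the language and accept set, identify what each state tracks — A: no x seen yet; B: substring xy seen; C: seen a x, waiting for y.
Each missing δ(q, a) is the state matching the new tracked value after reading a.
δ(A, x) = C; δ(B, y) = B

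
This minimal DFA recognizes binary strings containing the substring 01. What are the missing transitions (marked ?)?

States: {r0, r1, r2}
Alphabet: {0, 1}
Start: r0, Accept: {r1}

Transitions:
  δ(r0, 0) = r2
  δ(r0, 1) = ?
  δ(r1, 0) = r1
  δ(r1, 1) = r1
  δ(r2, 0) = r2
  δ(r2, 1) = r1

From the language and accept set, identify what each state tracks — r0: no 0 seen yet; r1: substring 01 seen; r2: seen a 0, waiting for 1.
Each missing δ(q, a) is the state matching the new tracked value after reading a.
δ(r0, 1) = r0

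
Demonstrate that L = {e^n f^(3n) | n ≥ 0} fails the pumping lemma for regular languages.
Assume L is regular with pumping length p. Idea: pumping the e-block breaks the 1:3 ratio.
Choose s = e^p f^(3p) (length 4p ≥ p). By the pumping lemma, s = xyz with |xy| ≤ p, |y| > 0, so y = e^k with k ≥ 1. Then xy²z = e^(p+k) f^(3p). For this to be in L we would need 3p = 3(p+k), i.e. 3k = 0, contradicting k ≥ 1. So xy²z ∉ L.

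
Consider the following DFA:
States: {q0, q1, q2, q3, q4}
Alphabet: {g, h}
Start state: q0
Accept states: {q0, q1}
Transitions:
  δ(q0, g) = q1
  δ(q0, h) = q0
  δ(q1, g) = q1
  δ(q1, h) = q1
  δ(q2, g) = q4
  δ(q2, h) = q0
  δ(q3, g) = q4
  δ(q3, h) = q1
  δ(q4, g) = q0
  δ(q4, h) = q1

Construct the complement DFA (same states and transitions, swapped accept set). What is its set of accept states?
Complement accept states = All states \ Original accept states
= {q0, q1, q2, q3, q4} \ {q0, q1}
{q2, q3, q4}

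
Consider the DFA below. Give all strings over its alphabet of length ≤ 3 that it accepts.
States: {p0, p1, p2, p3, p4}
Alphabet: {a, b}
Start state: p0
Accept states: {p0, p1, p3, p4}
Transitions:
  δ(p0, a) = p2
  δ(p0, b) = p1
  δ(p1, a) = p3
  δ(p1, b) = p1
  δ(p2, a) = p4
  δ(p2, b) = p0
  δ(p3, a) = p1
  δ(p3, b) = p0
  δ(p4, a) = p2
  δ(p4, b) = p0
ε, b, aa, ab, ba, bb, aab, abb, baa, bab, bba, bbb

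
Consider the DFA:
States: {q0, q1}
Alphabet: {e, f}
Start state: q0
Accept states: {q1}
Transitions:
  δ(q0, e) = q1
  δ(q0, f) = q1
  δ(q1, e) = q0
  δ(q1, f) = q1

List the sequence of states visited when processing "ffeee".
read 'f': q0 → q1
  read 'f': q1 → q1
  read 'e': q1 → q0
  read 'e': q0 → q1
  read 'e': q1 → q0
q0 -> q1 -> q1 -> q0 -> q1 -> q0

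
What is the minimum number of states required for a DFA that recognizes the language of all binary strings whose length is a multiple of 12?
By Myhill–Nerode, count the distinguishable equivalence classes: 12 classes — one per residue of the length mod 12; class i is distinguished from class j by any string of length (12 − i) mod 12.
12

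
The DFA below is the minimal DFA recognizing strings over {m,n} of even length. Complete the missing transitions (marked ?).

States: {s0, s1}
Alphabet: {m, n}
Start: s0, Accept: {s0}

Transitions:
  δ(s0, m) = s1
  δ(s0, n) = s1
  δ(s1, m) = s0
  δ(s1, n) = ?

From the language and accept set, identify what each state tracks — s0: even length so far; s1: odd length so far.
Each missing δ(q, a) is the state matching the new tracked value after reading a.
δ(s1, n) = s0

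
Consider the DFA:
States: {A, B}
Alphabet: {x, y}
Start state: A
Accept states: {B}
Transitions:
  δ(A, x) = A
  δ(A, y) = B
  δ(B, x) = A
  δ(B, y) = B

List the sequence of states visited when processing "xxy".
read 'x': A → A
  read 'x': A → A
  read 'y': A → B
A -> A -> A -> B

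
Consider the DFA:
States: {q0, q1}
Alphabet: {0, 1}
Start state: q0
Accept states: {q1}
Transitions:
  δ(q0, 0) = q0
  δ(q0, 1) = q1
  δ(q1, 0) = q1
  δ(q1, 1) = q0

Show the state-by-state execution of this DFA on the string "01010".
read '0': q0 → q0
  read '1': q0 → q1
  read '0': q1 → q1
  read '1': q1 → q0
  read '0': q0 → q0
q0 -> q0 -> q1 -> q1 -> q0 -> q0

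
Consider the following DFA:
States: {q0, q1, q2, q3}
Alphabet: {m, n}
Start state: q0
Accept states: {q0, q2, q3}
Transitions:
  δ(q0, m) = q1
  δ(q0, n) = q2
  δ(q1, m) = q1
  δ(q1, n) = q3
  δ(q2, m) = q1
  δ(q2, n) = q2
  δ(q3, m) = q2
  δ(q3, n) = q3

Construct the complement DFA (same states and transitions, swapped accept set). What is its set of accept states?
Complement accept states = All states \ Original accept states
= {q0, q1, q2, q3} \ {q0, q2, q3}
{q1}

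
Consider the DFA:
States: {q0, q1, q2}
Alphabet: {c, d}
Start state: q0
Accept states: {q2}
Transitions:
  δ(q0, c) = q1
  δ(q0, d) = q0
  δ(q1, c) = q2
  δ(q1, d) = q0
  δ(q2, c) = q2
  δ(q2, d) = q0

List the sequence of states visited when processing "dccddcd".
read 'd': q0 → q0
  read 'c': q0 → q1
  read 'c': q1 → q2
  read 'd': q2 → q0
  read 'd': q0 → q0
  read 'c': q0 → q1
  read 'd': q1 → q0
q0 -> q0 -> q1 -> q2 -> q0 -> q0 -> q1 -> q0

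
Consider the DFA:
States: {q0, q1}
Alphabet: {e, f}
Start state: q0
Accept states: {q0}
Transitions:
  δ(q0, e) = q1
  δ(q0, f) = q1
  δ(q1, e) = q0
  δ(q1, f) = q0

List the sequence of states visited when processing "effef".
read 'e': q0 → q1
  read 'f': q1 → q0
  read 'f': q0 → q1
  read 'e': q1 → q0
  read 'f': q0 → q1
q0 -> q1 -> q0 -> q1 -> q0 -> q1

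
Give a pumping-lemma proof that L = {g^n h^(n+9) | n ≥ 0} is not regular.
Assume L is regular with pumping length p. Idea: pumping the g-block breaks the fixed offset of 9.
Choose s = g^p h^(p+9) ∈ L. By the pumping lemma, s = xyz with |xy| ≤ p, |y| > 0, so y = g^k with k ≥ 1. Then xy²z = g^(p+k) h^(p+9). For this to be in L we would need p+9 = (p+k)+9, i.e. k = 0, contradicting k ≥ 1. So xy²z ∉ L.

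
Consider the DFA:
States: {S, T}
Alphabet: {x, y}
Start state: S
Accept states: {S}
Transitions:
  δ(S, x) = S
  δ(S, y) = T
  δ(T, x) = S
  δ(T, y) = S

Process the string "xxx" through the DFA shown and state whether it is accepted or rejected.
Processing string "xxx":
  S --x--> S
  S --x--> S
  S --x--> S
Final state: S
Accept states: {S}
Yes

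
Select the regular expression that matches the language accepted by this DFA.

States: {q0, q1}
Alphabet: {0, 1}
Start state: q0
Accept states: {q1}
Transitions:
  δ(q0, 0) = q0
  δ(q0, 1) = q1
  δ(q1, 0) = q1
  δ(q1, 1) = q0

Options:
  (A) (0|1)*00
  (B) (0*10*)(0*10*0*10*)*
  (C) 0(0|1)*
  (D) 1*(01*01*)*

Check each option against the DFA on short strings; one disagreement eliminates an option:
  (A) (0|1)*00: on '1' the DFA goes q0 → q1 and accepts (q1 ∈ Accept), but the regex does not match it → eliminate
  (B) (0*10*)(0*10*0*10*)*: agrees with the DFA on every string of length ≤ 6
  (C) 0(0|1)*: on '0' the DFA goes q0 → q0 and rejects (q0 ∉ Accept), but the regex matches it → eliminate
  (D) 1*(01*01*)*: on ε the DFA stays in q0 and rejects (q0 ∉ Accept), but the regex matches it → eliminate
Only (B) is consistent with the DFA.
(B) (0*10*)(0*10*0*10*)*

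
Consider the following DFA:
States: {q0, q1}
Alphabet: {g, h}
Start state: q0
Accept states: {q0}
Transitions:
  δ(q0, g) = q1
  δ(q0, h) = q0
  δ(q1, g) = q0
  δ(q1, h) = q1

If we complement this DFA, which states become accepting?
Complement accept states = All states \ Original accept states
= {q0, q1} \ {q0}
{q1}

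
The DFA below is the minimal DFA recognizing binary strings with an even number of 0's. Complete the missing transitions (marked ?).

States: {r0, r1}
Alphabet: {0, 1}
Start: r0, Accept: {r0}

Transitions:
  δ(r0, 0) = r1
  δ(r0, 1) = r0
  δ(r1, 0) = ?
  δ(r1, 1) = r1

From the language and accept set, identify what each state tracks — r0: even number of 0's so far; r1: odd number of 0's so far.
Each missing δ(q, a) is the state matching the new tracked value after reading a.
δ(r1, 0) = r0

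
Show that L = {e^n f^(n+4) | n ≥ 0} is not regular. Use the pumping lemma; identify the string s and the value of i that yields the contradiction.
Assume L is regular with pumping length p. Idea: pumping the e-block breaks the fixed offset of 4.
Choose s = e^p f^(p+4) ∈ L. By the pumping lemma, s = xyz with |xy| ≤ p, |y| > 0, so y = e^k with k ≥ 1. Then xy²z = e^(p+k) f^(p+4). For this to be in L we would need p+4 = (p+k)+4, i.e. k = 0, contradicting k ≥ 1. So xy²z ∉ L.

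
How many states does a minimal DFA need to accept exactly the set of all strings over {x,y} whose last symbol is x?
By Myhill–Nerode, count the distinguishable equivalence classes: 2^1 = 2 classes — the DFA must remember the last 1 symbol read; every pair of distinct length-1 suffixes is distinguishable by some continuation.
2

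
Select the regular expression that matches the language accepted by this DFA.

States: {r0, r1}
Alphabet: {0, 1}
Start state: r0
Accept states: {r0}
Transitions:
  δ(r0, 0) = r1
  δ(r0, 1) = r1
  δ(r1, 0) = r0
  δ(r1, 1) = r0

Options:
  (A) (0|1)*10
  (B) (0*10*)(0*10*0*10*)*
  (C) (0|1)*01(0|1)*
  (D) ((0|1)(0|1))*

Check each option against the DFA on short strings; one disagreement eliminates an option:
  (A) (0|1)*10: on ε the DFA stays in r0 and accepts (r0 ∈ Accept), but the regex does not match it → eliminate
  (B) (0*10*)(0*10*0*10*)*: on ε the DFA stays in r0 and accepts (r0 ∈ Accept), but the regex does not match it → eliminate
  (C) (0|1)*01(0|1)*: on ε the DFA stays in r0 and accepts (r0 ∈ Accept), but the regex does not match it → eliminate
  (D) ((0|1)(0|1))*: agrees with the DFA on every string of length ≤ 6
Only (D) is consistent with the DFA.
(D) ((0|1)(0|1))*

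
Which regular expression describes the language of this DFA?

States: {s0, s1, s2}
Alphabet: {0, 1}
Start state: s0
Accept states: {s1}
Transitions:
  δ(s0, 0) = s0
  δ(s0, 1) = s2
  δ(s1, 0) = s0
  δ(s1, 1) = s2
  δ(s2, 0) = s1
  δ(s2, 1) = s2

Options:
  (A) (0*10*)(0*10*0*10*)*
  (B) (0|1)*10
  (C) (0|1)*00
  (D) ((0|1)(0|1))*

Check each option against the DFA on short strings; one disagreement eliminates an option:
  (A) (0*10*)(0*10*0*10*)*: on '1' the DFA goes s0 → s2 and rejects (s2 ∉ Accept), but the regex matches it → eliminate
  (B) (0|1)*10: agrees with the DFA on every string of length ≤ 6
  (C) (0|1)*00: on '00' the DFA goes s0 → s0 → s0 and rejects (s0 ∉ Accept), but the regex matches it → eliminate
  (D) ((0|1)(0|1))*: on ε the DFA stays in s0 and rejects (s0 ∉ Accept), but the regex matches it → eliminate
Only (B) is consistent with the DFA.
(B) (0|1)*10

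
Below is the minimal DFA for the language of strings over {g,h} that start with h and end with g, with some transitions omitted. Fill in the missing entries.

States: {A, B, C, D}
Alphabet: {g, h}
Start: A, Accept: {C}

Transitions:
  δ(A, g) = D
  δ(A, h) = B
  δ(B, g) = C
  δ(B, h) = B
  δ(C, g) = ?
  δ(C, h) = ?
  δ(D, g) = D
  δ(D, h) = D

From the language and accept set, identify what each state tracks — A: no input read; B: started with h, last symbol h; C: started with h, last symbol g; D: started with g (dead).
Each missing δ(q, a) is the state matching the new tracked value after reading a.
δ(C, g) = C; δ(C, h) = B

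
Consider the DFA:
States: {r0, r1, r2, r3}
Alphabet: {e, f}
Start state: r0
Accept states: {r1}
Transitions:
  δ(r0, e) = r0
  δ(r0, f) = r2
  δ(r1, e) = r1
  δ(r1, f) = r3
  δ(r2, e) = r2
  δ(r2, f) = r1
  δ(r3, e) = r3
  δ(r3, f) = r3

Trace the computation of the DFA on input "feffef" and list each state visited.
read 'f': r0 → r2
  read 'e': r2 → r2
  read 'f': r2 → r1
  read 'f': r1 → r3
  read 'e': r3 → r3
  read 'f': r3 → r3
r0 -> r2 -> r2 -> r1 -> r3 -> r3 -> r3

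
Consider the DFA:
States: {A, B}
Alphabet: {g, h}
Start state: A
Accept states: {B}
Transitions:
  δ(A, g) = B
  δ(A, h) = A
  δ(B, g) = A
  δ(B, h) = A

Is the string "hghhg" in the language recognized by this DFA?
Processing string "hghhg":
  A --h--> A
  A --g--> B
  B --h--> A
  A --h--> A
  A --g--> B
Final state: B
Accept states: {B}
Yes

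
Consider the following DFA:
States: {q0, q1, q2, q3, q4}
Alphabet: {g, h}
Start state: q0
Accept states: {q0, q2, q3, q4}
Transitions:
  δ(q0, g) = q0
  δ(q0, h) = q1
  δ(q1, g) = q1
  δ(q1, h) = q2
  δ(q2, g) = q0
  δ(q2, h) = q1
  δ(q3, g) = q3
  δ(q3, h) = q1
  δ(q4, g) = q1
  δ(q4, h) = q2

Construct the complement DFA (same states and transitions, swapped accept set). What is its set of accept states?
Complement accept states = All states \ Original accept states
= {q0, q1, q2, q3, q4} \ {q0, q2, q3, q4}
{q1}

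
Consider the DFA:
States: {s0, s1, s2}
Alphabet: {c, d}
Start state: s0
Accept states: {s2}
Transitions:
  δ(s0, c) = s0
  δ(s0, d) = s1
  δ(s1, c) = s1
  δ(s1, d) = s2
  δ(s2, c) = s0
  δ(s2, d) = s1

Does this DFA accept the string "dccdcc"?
Processing string "dccdcc":
  s0 --d--> s1
  s1 --c--> s1
  s1 --c--> s1
  s1 --d--> s2
  s2 --c--> s0
  s0 --c--> s0
Final state: s0
Accept states: {s2}
No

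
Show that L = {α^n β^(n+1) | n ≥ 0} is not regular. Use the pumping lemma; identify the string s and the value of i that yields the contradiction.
Assume L is regular with pumping length p. Idea: pumping the α-block breaks the fixed offset of 1.
Choose s = α^p β^(p+1) ∈ L. By the pumping lemma, s = xyz with |xy| ≤ p, |y| > 0, so y = α^k with k ≥ 1. Then xy²z = α^(p+k) β^(p+1). For this to be in L we would need p+1 = (p+k)+1, i.e. k = 0, contradicting k ≥ 1. So xy²z ∉ L.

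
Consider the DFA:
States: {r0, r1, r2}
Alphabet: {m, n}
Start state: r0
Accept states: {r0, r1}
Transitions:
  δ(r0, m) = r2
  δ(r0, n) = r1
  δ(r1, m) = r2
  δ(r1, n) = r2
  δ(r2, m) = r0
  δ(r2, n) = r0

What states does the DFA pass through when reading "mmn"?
read 'm': r0 → r2
  read 'm': r2 → r0
  read 'n': r0 → r1
r0 -> r2 -> r0 -> r1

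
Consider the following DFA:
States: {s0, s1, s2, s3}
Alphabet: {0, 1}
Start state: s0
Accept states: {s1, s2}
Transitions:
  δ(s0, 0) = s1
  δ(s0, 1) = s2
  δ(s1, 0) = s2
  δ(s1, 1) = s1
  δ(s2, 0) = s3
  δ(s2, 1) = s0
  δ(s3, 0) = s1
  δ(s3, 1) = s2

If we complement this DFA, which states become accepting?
Complement accept states = All states \ Original accept states
= {s0, s1, s2, s3} \ {s1, s2}
{s0, s3}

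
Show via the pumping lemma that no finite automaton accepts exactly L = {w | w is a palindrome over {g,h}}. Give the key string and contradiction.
Assume L is regular with pumping length p. Idea: pumping the leading g-block breaks the symmetry.
Choose s = g^p h g^p (a palindrome of length 2p+1 ≥ p). By the pumping lemma, s = xyz with |xy| ≤ p, |y| > 0, so y = g^k with k > 0 (xy lies entirely in the first g^p). Then xy²z = g^(p+k) h g^p, which is not a palindrome since p+k ≠ p.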